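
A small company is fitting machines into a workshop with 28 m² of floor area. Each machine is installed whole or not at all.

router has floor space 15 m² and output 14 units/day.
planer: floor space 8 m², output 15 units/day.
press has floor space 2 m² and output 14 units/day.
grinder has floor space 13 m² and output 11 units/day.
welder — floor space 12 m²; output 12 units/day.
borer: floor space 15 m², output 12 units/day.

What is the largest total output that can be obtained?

Take router, planer, and press: floor space 15 + 8 + 2 = 25 ≤ 28, output 14 + 15 + 14 = 43.
No other feasible combination does better.

43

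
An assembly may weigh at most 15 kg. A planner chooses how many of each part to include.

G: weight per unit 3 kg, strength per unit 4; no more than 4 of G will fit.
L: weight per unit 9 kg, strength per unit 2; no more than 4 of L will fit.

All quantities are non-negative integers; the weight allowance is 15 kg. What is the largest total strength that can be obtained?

This is a bounded integer knapsack.
Take 4×G: weight 12 ≤ 15, strength 4·4 = 16.
G has the best ratio (4/3) and is taken to its limit of 4; remaining capacity is filled optimally with the others.

16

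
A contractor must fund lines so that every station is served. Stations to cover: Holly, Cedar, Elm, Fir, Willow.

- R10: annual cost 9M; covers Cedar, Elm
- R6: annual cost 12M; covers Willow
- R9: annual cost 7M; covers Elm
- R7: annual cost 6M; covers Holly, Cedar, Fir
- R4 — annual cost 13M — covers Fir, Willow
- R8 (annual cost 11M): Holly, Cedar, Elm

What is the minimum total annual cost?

This is an integer covering problem.
The greedy cost-per-new-station heuristic would pick R7, R9, and R6 for 25, but a cheaper cover exists.
Choose R4 and R8: together they cover Holly, Cedar, Elm, Fir, Willow — every station.
Total annual cost: 13 + 11 = 24.
No cover costs less than 24.

24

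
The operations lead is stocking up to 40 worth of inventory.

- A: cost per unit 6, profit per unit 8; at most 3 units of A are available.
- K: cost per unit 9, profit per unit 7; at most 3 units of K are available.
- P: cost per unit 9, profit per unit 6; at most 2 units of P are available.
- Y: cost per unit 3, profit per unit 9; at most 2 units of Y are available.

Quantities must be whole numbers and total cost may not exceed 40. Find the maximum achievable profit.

2×A, 2×K, and 2×Y: cost 36 ≤ 40, profit 2·8 + 2·7 + 2·9 = 48.
3×A, 1×K, and 2×Y: cost 33 ≤ 40, profit 3·8 + 1·7 + 2·9 = 49.
Best is 49.

49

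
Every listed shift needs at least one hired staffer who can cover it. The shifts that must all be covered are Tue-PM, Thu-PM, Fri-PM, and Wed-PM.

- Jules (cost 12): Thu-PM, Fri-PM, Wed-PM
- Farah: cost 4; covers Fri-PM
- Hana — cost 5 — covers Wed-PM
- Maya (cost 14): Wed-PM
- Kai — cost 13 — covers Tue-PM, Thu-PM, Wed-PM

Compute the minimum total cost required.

17

This is an integer covering problem.
The greedy cost-per-new-shift heuristic would pick Jules and Kai for 25, but a cheaper cover exists.
Choose Farah and Kai: together they cover Tue-PM, Thu-PM, Fri-PM, Wed-PM — every shift.
Total cost: 4 + 13 = 17.
No cover costs less than 17.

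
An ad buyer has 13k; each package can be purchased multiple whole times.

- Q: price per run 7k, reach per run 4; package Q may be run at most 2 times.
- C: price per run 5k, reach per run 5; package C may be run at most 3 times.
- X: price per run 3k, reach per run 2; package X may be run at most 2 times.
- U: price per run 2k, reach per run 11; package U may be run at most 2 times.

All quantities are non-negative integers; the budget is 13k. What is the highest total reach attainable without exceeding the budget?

29

1×C, 1×X, and 2×U: price 12 ≤ 13, reach 1·5 + 1·2 + 2·11 = 29.
1×C and 2×U: price 9 ≤ 13, reach 1·5 + 2·11 = 27.
Best is 29.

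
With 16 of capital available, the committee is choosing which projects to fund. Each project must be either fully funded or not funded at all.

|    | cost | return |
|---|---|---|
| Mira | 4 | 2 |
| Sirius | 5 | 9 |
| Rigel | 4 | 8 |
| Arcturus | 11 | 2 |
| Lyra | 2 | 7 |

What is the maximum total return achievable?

Mira + Sirius + Rigel: cost 4 + 5 + 4 = 13 ≤ 16, return 2 + 9 + 8 = 19.
Mira + Sirius + Rigel + Lyra: cost 4 + 5 + 4 + 2 = 15 ≤ 16, return 2 + 9 + 8 + 7 = 26.
Sirius + Rigel + Lyra: cost 5 + 4 + 2 = 11 ≤ 16, return 9 + 8 + 7 = 24.
Best is Mira, Sirius, Rigel, and Lyra with total return 26.

26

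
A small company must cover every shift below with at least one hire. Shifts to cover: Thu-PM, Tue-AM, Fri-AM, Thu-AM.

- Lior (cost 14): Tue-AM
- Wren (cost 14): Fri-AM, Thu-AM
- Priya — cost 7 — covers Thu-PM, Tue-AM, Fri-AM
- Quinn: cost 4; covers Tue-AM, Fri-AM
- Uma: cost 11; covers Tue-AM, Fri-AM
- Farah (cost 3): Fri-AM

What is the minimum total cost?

21

The greedy cost-per-new-shift heuristic would pick Quinn, Priya, and Wren for 25, but a cheaper cover exists.
Choose Wren and Priya: together they cover Thu-PM, Tue-AM, Fri-AM, Thu-AM — every shift.
Total cost: 14 + 7 = 21.
No cover costs less than 21.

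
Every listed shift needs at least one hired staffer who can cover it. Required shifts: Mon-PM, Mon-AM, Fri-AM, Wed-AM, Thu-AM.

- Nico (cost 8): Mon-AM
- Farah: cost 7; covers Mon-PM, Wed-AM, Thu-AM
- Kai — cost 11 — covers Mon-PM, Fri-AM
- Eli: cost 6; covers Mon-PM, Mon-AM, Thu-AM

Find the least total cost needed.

24

Choose Farah, Kai, and Eli: together they cover Mon-PM, Mon-AM, Fri-AM, Wed-AM, Thu-AM — every shift.
Total cost: 7 + 11 + 6 = 24.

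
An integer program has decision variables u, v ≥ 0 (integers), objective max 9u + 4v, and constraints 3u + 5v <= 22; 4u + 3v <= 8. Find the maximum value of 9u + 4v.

(u,v)=(2,0): 3·2+5·0=6≤22, 4·2+3·0=8≤8, objective 18.
(u,v)=(1,1): 3·1+5·1=8≤22, 4·1+3·1=7≤8, objective 13.
(u,v)=(1,0): 3·1+5·0=3≤22, 4·1+3·0=4≤8, objective 9.
No feasible integer point exceeds 18.

18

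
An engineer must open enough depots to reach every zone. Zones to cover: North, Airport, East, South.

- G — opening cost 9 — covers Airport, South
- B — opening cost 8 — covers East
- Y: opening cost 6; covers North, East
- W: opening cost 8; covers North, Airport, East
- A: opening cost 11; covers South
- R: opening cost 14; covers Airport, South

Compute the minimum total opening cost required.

15

Choose G and Y: together they cover North, Airport, East, South — every zone.
Total opening cost: 9 + 6 = 15.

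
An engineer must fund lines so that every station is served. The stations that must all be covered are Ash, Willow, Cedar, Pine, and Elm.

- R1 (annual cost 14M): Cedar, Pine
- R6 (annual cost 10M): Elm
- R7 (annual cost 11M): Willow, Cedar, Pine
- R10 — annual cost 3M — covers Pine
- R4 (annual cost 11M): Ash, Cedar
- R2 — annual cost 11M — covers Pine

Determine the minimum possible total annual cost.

The greedy cost-per-new-station heuristic would pick R10, R7, R6, and R4 for 35, but a cheaper cover exists.
Choose R6, R7, and R4: together they cover Ash, Willow, Cedar, Pine, Elm — every station.
Total annual cost: 10 + 11 + 11 = 32.
No cover costs less than 32.

32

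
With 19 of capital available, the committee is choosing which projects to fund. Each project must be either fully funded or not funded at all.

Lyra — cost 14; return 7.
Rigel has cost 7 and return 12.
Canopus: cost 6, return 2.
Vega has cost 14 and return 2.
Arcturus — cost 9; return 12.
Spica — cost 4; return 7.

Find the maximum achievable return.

Allowing fractional choices, the relaxed optimum would be about 29.7, but projects are indivisible.
Rigel + Arcturus: cost 7 + 9 = 16 ≤ 19, return 12 + 12 = 24.
Canopus + Arcturus + Spica: cost 6 + 9 + 4 = 19 ≤ 19, return 2 + 12 + 7 = 21.
Rigel + Canopus + Spica: cost 7 + 6 + 4 = 17 ≤ 19, return 12 + 2 + 7 = 21.
Best is Rigel and Arcturus with total return 24.

24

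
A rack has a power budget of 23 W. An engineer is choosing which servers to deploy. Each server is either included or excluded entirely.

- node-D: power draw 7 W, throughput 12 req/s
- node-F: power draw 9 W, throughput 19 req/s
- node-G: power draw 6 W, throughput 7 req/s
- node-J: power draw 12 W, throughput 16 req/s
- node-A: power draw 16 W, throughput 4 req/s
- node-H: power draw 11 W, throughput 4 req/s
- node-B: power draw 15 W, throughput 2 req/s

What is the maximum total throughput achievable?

This is a 0-1 knapsack instance.
Allowing fractional choices, the relaxed optimum would be about 40.3, but servers are indivisible.
node-F + node-J: power draw 9 + 12 = 21 ≤ 23, throughput 19 + 16 = 35.
node-D + node-F + node-G: power draw 7 + 9 + 6 = 22 ≤ 23, throughput 12 + 19 + 7 = 38.
node-D + node-F: power draw 7 + 9 = 16 ≤ 23, throughput 12 + 19 = 31.
Best is node-D, node-F, and node-G with total throughput 38.

38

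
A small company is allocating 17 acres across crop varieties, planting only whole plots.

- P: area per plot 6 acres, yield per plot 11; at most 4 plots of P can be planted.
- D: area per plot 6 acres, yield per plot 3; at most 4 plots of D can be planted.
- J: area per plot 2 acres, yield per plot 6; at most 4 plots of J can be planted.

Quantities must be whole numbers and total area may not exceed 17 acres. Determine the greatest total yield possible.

35

1×P and 4×J: area 14 ≤ 17, yield 1·11 + 4·6 = 35.
2×P and 2×J: area 16 ≤ 17, yield 2·11 + 2·6 = 34.
Best is 35.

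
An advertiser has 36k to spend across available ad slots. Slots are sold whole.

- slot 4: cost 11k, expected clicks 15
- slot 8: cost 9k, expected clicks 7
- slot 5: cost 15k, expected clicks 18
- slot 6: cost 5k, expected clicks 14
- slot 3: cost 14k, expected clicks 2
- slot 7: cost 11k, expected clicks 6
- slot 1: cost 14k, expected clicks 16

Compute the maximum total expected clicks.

48

Take slot 5, slot 6, and slot 1: cost 15 + 5 + 14 = 34 ≤ 36, expected clicks 18 + 14 + 16 = 48.
No other feasible combination does better.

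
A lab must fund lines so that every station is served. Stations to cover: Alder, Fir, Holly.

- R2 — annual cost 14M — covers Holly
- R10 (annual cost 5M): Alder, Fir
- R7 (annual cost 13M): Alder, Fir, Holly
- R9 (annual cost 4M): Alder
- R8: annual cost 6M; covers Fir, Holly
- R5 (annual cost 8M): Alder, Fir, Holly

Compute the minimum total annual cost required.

This is an integer covering problem.
The greedy cost-per-new-station heuristic would pick R10 and R8 for 11, but a cheaper cover exists.
R5 alone covers Alder, Fir, Holly — every station.
Total annual cost: 8.
No cover costs less than 8.

8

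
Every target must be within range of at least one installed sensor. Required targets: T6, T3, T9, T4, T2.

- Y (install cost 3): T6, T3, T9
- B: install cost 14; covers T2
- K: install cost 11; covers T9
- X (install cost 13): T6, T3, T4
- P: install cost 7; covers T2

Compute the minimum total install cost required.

Choose Y, X, and P: together they cover T6, T3, T9, T4, T2 — every target.
Total install cost: 3 + 13 + 7 = 23.

23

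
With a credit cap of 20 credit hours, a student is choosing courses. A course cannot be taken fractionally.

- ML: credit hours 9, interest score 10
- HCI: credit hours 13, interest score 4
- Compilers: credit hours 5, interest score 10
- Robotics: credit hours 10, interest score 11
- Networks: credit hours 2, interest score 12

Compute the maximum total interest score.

33

Allowing fractional choices, the relaxed optimum would be about 36.4, but courses are indivisible.
Compilers + Robotics + Networks: credit hours 5 + 10 + 2 = 17 ≤ 20, interest score 10 + 11 + 12 = 33.
ML + Compilers + Networks: credit hours 9 + 5 + 2 = 16 ≤ 20, interest score 10 + 10 + 12 = 32.
Best is Compilers, Robotics, and Networks with total interest score 33.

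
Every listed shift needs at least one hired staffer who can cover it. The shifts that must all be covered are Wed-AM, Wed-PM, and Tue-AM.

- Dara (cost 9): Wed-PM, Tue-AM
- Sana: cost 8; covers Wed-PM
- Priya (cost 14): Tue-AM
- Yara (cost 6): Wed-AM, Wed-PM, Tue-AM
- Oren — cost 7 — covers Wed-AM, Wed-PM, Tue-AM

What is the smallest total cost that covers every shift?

This is an integer covering problem.
Yara alone covers Wed-AM, Wed-PM, Tue-AM — every shift.
Total cost: 6.
No cover costs less than 6.

6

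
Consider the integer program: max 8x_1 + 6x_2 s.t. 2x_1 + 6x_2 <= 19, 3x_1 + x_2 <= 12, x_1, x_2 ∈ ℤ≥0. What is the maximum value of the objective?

36

Relaxing integrality, the LP optimum is 38.88 at (x_1,x_2) = (3.31, 2.06), which is not an integer point.
(x_1,x_2)=(3,2): 2·3+6·2=18≤19, 3·3+1·2=11≤12, objective 36.
(x_1,x_2)=(3,1): 2·3+6·1=12≤19, 3·3+1·1=10≤12, objective 30.
(x_1,x_2)=(2,2): 2·2+6·2=16≤19, 3·2+1·2=8≤12, objective 28.
(x_1,x_2)=(2,1): 2·2+6·1=10≤19, 3·2+1·1=7≤12, objective 22.
No feasible integer point exceeds 36.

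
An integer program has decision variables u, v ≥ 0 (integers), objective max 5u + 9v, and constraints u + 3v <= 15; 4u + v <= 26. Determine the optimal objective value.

52

(u,v)=(5,3) is feasible, giving 52.
(u,v)=(6,2) is feasible, giving 48.
(u,v)=(4,3) is feasible, giving 47.
The best lattice point is (5,3), giving 52.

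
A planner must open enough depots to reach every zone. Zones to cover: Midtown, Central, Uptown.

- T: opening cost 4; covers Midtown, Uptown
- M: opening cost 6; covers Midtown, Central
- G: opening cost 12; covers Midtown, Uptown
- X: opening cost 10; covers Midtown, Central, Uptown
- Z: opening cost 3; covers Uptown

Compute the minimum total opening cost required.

9

Choose M and Z: together they cover Midtown, Central, Uptown — every zone.
Total opening cost: 6 + 3 = 9.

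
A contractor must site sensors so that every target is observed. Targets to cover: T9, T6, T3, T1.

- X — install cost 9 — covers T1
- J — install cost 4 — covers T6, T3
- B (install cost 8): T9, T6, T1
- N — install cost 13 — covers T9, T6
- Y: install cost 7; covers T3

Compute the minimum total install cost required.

12

This is an integer covering problem.
Choose J and B: together they cover T9, T6, T3, T1 — every target.
Total install cost: 4 + 8 = 12.
No cover costs less than 12.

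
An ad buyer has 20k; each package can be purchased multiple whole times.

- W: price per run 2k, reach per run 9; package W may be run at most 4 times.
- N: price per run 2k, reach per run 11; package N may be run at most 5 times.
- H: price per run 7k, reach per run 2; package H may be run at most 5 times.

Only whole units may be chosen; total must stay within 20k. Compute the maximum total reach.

N has the best ratio (11/2); taking only N gives at most 5×11 = 55 (stopped by the supply cap of 5).
Mixing does better — 4×W and 5×N: price 18 ≤ 20, reach 4·9 + 5·11 = 91.

91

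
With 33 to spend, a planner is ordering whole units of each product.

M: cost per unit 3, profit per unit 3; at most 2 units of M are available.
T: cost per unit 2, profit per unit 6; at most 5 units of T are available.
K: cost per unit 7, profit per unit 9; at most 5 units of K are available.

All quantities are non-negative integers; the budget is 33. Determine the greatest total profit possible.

57

T has the best ratio (6/2); taking only T gives at most 5×6 = 30 (stopped by the supply cap of 5).
Mixing does better — 5×T and 3×K: cost 31 ≤ 33, profit 5·6 + 3·9 = 57.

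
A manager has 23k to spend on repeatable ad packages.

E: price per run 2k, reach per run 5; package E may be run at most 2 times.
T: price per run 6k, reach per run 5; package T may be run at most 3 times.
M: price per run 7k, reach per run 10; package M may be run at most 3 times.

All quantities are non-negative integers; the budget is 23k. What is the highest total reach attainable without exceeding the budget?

35

E has the best ratio (5/2); taking only E gives at most 2×5 = 10 (stopped by the supply cap of 2).
Mixing does better — 1×E and 3×M: price 23 ≤ 23, reach 1·5 + 3·10 = 35.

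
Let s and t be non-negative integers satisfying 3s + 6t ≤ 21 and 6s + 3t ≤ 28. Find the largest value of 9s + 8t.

44

(s,t)=(4,1) is feasible, giving 44.
(s,t)=(3,2) is feasible, giving 43.
No feasible integer point exceeds 44.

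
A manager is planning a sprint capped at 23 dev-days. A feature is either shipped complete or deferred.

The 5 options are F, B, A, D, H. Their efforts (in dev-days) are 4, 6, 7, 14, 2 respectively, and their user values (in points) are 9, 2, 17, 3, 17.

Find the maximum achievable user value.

45

Allowing fractional choices, the relaxed optimum would be about 45.9, but features are indivisible.
F + A + H: effort 4 + 7 + 2 = 13 ≤ 23, user value 9 + 17 + 17 = 43.
F + B + A + H: effort 4 + 6 + 7 + 2 = 19 ≤ 23, user value 9 + 2 + 17 + 17 = 45.
A + D + H: effort 7 + 14 + 2 = 23 ≤ 23, user value 17 + 3 + 17 = 37.
Best is F, B, A, and H with total user value 45.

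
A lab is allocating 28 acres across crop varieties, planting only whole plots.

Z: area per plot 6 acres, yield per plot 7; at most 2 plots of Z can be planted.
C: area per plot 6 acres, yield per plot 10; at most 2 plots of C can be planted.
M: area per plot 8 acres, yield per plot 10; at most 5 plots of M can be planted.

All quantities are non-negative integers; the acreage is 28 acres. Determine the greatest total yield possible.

2×C and 2×M: area 28 ≤ 28, yield 2·10 + 2·10 = 40.
1×Z, 1×C, and 2×M: area 28 ≤ 28, yield 1·7 + 1·10 + 2·10 = 37.
Best is 40.

40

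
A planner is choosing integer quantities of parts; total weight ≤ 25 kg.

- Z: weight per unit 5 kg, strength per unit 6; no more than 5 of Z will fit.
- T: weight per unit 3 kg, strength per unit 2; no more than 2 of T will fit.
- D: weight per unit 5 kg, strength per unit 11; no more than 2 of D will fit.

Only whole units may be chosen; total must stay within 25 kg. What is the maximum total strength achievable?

40

This is a bounded integer knapsack.
D has the best ratio (11/5); taking only D gives at most 2×11 = 22 (stopped by the supply cap of 2).
Mixing does better — 3×Z and 2×D: weight 25 ≤ 25, strength 3·6 + 2·11 = 40.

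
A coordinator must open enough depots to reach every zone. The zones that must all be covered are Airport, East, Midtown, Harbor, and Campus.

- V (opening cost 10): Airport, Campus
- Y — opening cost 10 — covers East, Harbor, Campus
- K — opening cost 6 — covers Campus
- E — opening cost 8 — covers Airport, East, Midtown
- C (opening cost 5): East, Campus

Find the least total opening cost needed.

18

The greedy cost-per-new-zone heuristic would pick C, E, and Y for 23, but a cheaper cover exists.
Choose Y and E: together they cover Airport, East, Midtown, Harbor, Campus — every zone.
Total opening cost: 10 + 8 = 18.
No cover costs less than 18.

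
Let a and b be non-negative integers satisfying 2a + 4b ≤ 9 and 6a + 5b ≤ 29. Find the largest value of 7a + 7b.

(a,b)=(4,0) is feasible, giving 28.
(a,b)=(3,0) is feasible, giving 21.
Maximum is 28 at (a,b)=(4,0).

28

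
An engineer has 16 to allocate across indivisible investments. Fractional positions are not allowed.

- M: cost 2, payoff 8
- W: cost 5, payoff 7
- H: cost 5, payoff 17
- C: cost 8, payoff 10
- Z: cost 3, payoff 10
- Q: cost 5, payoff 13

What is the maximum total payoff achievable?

Take M, H, Z, and Q: cost 2 + 5 + 3 + 5 = 15 ≤ 16, payoff 8 + 17 + 10 + 13 = 48.
No other feasible combination does better.

48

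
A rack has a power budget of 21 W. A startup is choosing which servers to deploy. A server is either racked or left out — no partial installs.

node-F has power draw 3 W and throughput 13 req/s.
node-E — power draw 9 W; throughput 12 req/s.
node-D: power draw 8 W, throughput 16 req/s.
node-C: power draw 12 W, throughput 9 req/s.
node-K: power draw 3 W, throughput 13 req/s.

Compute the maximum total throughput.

42

Allowing fractional choices, the relaxed optimum would be about 51.3, but servers are indivisible.
node-F + node-D + node-K: power draw 3 + 8 + 3 = 14 ≤ 21, throughput 13 + 16 + 13 = 42.
node-E + node-D + node-K: power draw 9 + 8 + 3 = 20 ≤ 21, throughput 12 + 16 + 13 = 41.
node-F + node-E + node-D: power draw 3 + 9 + 8 = 20 ≤ 21, throughput 13 + 12 + 16 = 41.
Best is node-F, node-D, and node-K with total throughput 42.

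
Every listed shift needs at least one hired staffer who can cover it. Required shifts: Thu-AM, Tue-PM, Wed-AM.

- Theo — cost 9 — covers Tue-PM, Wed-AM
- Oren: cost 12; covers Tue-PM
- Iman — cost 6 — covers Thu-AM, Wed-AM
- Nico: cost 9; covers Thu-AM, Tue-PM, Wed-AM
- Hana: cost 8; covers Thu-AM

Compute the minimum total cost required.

The greedy cost-per-new-shift heuristic would pick Iman and Theo for 15, but a cheaper cover exists.
Nico alone covers Thu-AM, Tue-PM, Wed-AM — every shift.
Total cost: 9.
No cover costs less than 9.

9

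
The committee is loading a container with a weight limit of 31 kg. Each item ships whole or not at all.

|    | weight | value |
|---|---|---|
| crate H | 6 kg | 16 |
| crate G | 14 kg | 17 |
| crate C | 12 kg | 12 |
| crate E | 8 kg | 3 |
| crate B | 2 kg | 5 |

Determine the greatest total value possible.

Treat it as a binary knapsack problem.
crate H + crate G + crate E: weight 6 + 14 + 8 = 28 ≤ 31, value 16 + 17 + 3 = 36.
crate H + crate G + crate E + crate B: weight 6 + 14 + 8 + 2 = 30 ≤ 31, value 16 + 17 + 3 + 5 = 41.
crate H + crate G + crate B: weight 6 + 14 + 2 = 22 ≤ 31, value 16 + 17 + 5 = 38.
Best is crate H, crate G, crate E, and crate B with total value 41.

41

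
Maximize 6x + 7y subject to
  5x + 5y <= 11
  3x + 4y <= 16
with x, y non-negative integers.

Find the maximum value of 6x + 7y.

14

(x,y)=(0,2): 5·0+5·2=10≤11, 3·0+4·2=8≤16, objective 14.
(x,y)=(1,1): 5·1+5·1=10≤11, 3·1+4·1=7≤16, objective 13.
(x,y)=(0,1): 5·0+5·1=5≤11, 3·0+4·1=4≤16, objective 7.
No feasible integer point exceeds 14.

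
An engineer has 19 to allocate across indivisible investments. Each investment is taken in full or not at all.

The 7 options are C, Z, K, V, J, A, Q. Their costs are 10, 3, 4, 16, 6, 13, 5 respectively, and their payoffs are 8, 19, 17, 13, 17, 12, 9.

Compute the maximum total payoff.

62

Allowing fractional choices, the relaxed optimum would be about 62.9, but investments are indivisible.
Z + K + J + Q: cost 3 + 4 + 6 + 5 = 18 ≤ 19, payoff 19 + 17 + 17 + 9 = 62.
Z + K + J: cost 3 + 4 + 6 = 13 ≤ 19, payoff 19 + 17 + 17 = 53.
Z + K + Q: cost 3 + 4 + 5 = 12 ≤ 19, payoff 19 + 17 + 9 = 45.
Best is Z, K, J, and Q with total payoff 62.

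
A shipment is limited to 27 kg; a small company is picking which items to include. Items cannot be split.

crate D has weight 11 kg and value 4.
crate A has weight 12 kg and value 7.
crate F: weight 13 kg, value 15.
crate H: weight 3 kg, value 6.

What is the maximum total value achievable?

25

This is an integer program with binary decision variables.
Take crate D, crate F, and crate H: weight 11 + 13 + 3 = 27 ≤ 27, value 4 + 15 + 6 = 25.
No other feasible combination does better.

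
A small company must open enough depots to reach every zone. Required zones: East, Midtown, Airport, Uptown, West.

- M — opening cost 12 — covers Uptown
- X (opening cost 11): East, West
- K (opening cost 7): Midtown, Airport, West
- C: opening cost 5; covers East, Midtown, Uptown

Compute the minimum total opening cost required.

12

This is an integer covering problem.
Choose K and C: together they cover East, Midtown, Airport, Uptown, West — every zone.
Total opening cost: 7 + 5 = 12.
No cover costs less than 12.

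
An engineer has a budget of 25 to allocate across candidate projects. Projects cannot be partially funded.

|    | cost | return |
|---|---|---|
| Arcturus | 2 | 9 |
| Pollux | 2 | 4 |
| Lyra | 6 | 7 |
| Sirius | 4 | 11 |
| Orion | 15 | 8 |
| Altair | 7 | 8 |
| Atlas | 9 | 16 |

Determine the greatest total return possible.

48

This is a 0-1 knapsack instance.
Allowing fractional choices, the relaxed optimum would be about 49.3, but projects are indivisible.
Arcturus + Sirius + Altair + Atlas: cost 2 + 4 + 7 + 9 = 22 ≤ 25, return 9 + 11 + 8 + 16 = 44.
Arcturus + Pollux + Lyra + Sirius + Atlas: cost 2 + 2 + 6 + 4 + 9 = 23 ≤ 25, return 9 + 4 + 7 + 11 + 16 = 47.
Arcturus + Pollux + Sirius + Altair + Atlas: cost 2 + 2 + 4 + 7 + 9 = 24 ≤ 25, return 9 + 4 + 11 + 8 + 16 = 48.
Best is Arcturus, Pollux, Sirius, Altair, and Atlas with total return 48.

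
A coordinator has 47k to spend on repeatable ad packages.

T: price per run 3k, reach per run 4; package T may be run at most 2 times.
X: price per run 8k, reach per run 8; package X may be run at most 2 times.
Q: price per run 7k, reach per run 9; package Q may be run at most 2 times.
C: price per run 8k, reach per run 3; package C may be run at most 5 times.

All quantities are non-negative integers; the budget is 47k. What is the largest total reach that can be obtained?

This is a bounded integer knapsack.
Take 2×T, 2×X, 2×Q, and 1×C: price 44 ≤ 47, reach 2·4 + 2·8 + 2·9 + 1·3 = 45.
T has the best ratio (4/3) and is taken to its limit of 2; remaining capacity is filled optimally with the others.

45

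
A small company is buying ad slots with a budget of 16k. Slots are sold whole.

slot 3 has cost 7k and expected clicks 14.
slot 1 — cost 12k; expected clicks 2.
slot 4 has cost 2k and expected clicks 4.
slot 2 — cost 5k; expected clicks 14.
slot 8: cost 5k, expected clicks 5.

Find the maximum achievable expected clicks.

Allowing fractional choices, the relaxed optimum would be about 34.0, but ad slots are indivisible.
slot 3 + slot 4 + slot 2: cost 7 + 2 + 5 = 14 ≤ 16, expected clicks 14 + 4 + 14 = 32.
slot 4 + slot 2 + slot 8: cost 2 + 5 + 5 = 12 ≤ 16, expected clicks 4 + 14 + 5 = 23.
slot 3 + slot 2: cost 7 + 5 = 12 ≤ 16, expected clicks 14 + 14 = 28.
Best is slot 3, slot 4, and slot 2 with total expected clicks 32.

32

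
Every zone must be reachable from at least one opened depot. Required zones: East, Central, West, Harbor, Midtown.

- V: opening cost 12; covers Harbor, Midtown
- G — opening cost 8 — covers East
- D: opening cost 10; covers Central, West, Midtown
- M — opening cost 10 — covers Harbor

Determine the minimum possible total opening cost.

Choose G, D, and M: together they cover East, Central, West, Harbor, Midtown — every zone.
Total opening cost: 8 + 10 + 10 = 28.
No cover costs less than 28.

28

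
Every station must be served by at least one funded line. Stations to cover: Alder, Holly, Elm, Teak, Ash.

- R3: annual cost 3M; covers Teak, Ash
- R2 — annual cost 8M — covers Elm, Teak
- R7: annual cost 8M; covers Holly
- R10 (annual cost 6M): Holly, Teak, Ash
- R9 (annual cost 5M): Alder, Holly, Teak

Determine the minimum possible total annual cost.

16

Choose R3, R2, and R9: together they cover Alder, Holly, Elm, Teak, Ash — every station.
Total annual cost: 3 + 8 + 5 = 16.
No cover costs less than 16.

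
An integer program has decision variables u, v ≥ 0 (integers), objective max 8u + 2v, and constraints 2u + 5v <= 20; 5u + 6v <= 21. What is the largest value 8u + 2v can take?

(u,v)=(4,0): 2·4+5·0=8≤20, 5·4+6·0=20≤21, objective 32.
(u,v)=(3,1): 2·3+5·1=11≤20, 5·3+6·1=21≤21, objective 26.
(u,v)=(3,0): 2·3+5·0=6≤20, 5·3+6·0=15≤21, objective 24.
Maximum is 32 at (u,v)=(4,0).

32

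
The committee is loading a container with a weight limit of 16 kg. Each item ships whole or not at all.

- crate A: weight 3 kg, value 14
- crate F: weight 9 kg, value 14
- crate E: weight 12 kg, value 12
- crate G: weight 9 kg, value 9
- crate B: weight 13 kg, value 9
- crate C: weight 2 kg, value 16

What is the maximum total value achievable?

44

crate A + crate F + crate C: weight 3 + 9 + 2 = 14 ≤ 16, value 14 + 14 + 16 = 44.
crate A + crate G + crate C: weight 3 + 9 + 2 = 14 ≤ 16, value 14 + 9 + 16 = 39.
Best is crate A, crate F, and crate C with total value 44.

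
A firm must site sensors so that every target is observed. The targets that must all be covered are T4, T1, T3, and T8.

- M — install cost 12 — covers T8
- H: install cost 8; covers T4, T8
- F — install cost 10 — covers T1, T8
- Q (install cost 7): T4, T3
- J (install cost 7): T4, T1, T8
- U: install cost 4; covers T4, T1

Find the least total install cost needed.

14

Choose Q and J: together they cover T4, T1, T3, T8 — every target.
Total install cost: 7 + 7 = 14.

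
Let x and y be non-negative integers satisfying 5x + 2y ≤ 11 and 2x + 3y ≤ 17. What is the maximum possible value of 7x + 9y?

The continuous relaxation peaks at (0, 5.5) with value 49.50; rounding to a feasible lattice point costs some objective.
(x,y)=(0,5): 5·0+2·5=10≤11, 2·0+3·5=15≤17, objective 45.
(x,y)=(0,4): 5·0+2·4=8≤11, 2·0+3·4=12≤17, objective 36.
Maximum is 45 at (x,y)=(0,5).

45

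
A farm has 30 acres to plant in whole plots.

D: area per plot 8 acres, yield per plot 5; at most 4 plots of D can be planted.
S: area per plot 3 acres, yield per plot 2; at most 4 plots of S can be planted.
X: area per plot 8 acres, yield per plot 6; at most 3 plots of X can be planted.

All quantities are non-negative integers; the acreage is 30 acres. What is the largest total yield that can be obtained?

22

2×S and 3×X: area 30 ≤ 30, yield 2·2 + 3·6 = 22.
1×D, 2×S, and 2×X: area 30 ≤ 30, yield 1·5 + 2·2 + 2·6 = 21.
Best is 22.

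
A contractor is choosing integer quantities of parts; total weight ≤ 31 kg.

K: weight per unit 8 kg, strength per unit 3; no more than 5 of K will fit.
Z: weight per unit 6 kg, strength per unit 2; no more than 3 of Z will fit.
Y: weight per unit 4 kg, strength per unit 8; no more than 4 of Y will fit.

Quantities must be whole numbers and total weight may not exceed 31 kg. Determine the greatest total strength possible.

Take 1×K, 1×Z, and 4×Y: weight 30 ≤ 31, strength 1·3 + 1·2 + 4·8 = 37.
Y has the best ratio (8/4) and is taken to its limit of 4; remaining capacity is filled optimally with the others.

37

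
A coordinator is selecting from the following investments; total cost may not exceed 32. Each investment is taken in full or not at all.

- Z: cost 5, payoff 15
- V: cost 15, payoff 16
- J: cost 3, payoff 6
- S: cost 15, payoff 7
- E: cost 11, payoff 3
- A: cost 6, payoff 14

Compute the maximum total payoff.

Allowing fractional choices, the relaxed optimum would be about 52.4, but investments are indivisible.
Z + V + J + A: cost 5 + 15 + 3 + 6 = 29 ≤ 32, payoff 15 + 16 + 6 + 14 = 51.
Z + V + A: cost 5 + 15 + 6 = 26 ≤ 32, payoff 15 + 16 + 14 = 45.
Z + J + S + A: cost 5 + 3 + 15 + 6 = 29 ≤ 32, payoff 15 + 6 + 7 + 14 = 42.
Best is Z, V, J, and A with total payoff 51.

51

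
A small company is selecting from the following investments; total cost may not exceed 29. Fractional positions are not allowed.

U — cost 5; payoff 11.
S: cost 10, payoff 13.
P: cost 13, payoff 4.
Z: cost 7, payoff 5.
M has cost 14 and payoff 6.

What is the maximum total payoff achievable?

30

This is an integer program with binary decision variables.
Allowing fractional choices, the relaxed optimum would be about 32.0, but investments are indivisible.
U + S + P: cost 5 + 10 + 13 = 28 ≤ 29, payoff 11 + 13 + 4 = 28.
U + S + M: cost 5 + 10 + 14 = 29 ≤ 29, payoff 11 + 13 + 6 = 30.
U + S + Z: cost 5 + 10 + 7 = 22 ≤ 29, payoff 11 + 13 + 5 = 29.
Best is U, S, and M with total payoff 30.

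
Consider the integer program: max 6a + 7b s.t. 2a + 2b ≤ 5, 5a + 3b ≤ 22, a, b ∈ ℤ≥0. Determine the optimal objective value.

Relaxing integrality, the LP optimum is 17.50 at (a,b) = (0, 2.5), which is not an integer point.
(a,b)=(0,2): 2·0+2·2=4≤5, 5·0+3·2=6≤22, objective 14.
(a,b)=(1,1): 2·1+2·1=4≤5, 5·1+3·1=8≤22, objective 13.
(a,b)=(0,1): 2·0+2·1=2≤5, 5·0+3·1=3≤22, objective 7.
Maximum is 14 at (a,b)=(0,2).

14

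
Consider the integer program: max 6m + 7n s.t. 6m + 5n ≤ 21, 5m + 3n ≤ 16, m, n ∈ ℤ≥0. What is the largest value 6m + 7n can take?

Relaxing integrality, the LP optimum is 29.40 at (m,n) = (0, 4.2), which is not an integer point.
(m,n)=(0,4) is feasible, giving 28.
(m,n)=(1,3) is feasible, giving 27.
(m,n)=(0,3) is feasible, giving 21.
No feasible integer point exceeds 28.

28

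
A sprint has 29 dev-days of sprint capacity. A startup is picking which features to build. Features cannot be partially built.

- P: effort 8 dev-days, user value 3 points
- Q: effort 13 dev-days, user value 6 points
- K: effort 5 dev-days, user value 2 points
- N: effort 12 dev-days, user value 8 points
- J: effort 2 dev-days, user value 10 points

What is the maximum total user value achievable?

P + N + J: effort 8 + 12 + 2 = 22 ≤ 29, user value 3 + 8 + 10 = 21.
Q + N + J: effort 13 + 12 + 2 = 27 ≤ 29, user value 6 + 8 + 10 = 24.
P + K + N + J: effort 8 + 5 + 12 + 2 = 27 ≤ 29, user value 3 + 2 + 8 + 10 = 23.
Best is Q, N, and J with total user value 24.

24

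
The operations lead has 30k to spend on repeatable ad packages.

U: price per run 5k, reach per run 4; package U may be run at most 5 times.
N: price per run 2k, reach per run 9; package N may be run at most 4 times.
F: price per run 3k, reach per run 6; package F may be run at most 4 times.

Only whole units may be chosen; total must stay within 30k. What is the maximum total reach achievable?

68

Take 2×U, 4×N, and 4×F: price 30 ≤ 30, reach 2·4 + 4·9 + 4·6 = 68.
N has the best ratio (9/2) and is taken to its limit of 4; remaining capacity is filled optimally with the others.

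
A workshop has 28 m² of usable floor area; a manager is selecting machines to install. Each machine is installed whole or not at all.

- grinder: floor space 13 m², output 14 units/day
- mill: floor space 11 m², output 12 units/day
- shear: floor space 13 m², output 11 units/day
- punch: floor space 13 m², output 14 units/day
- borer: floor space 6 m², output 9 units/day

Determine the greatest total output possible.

grinder + mill: floor space 13 + 11 = 24 ≤ 28, output 14 + 12 = 26.
mill + punch: floor space 11 + 13 = 24 ≤ 28, output 12 + 14 = 26.
grinder + punch: floor space 13 + 13 = 26 ≤ 28, output 14 + 14 = 28.
Best is grinder and punch with total output 28.

28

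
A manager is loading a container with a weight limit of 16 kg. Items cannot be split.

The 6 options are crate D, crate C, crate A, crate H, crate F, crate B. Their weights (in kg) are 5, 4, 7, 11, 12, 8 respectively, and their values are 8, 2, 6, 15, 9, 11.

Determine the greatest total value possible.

Take crate D and crate H: weight 5 + 11 = 16 ≤ 16, value 8 + 15 = 23.
No other feasible combination does better.

23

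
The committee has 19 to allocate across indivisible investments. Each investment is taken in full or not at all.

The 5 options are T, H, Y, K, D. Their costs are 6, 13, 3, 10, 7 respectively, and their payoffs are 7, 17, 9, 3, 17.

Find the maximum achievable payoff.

33

Allowing fractional choices, the relaxed optimum would be about 37.8, but investments are indivisible.
H + Y: cost 13 + 3 = 16 ≤ 19, payoff 17 + 9 = 26.
Y + D: cost 3 + 7 = 10 ≤ 19, payoff 9 + 17 = 26.
T + Y + D: cost 6 + 3 + 7 = 16 ≤ 19, payoff 7 + 9 + 17 = 33.
Best is T, Y, and D with total payoff 33.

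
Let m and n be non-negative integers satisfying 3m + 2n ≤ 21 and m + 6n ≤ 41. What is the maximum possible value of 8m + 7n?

The continuous relaxation peaks at (2.75, 6.38) with value 66.62; rounding to a feasible lattice point costs some objective.
(m,n)=(3,6): 3·3+2·6=21≤21, 1·3+6·6=39≤41, objective 66.
(m,n)=(3,5): 3·3+2·5=19≤21, 1·3+6·5=33≤41, objective 59.
(m,n)=(2,6): 3·2+2·6=18≤21, 1·2+6·6=38≤41, objective 58.
(m,n)=(2,5): 3·2+2·5=16≤21, 1·2+6·5=32≤41, objective 51.
No feasible integer point exceeds 66.

66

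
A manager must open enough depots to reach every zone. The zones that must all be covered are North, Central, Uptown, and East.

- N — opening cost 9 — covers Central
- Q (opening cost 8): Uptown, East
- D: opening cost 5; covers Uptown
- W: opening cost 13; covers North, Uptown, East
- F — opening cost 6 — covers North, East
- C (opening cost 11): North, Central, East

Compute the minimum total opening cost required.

This is a weighted set-cover instance.
The greedy cost-per-new-zone heuristic would pick F, D, and N for 20, but a cheaper cover exists.
Choose D and C: together they cover North, Central, Uptown, East — every zone.
Total opening cost: 5 + 11 = 16.
No cover costs less than 16.

16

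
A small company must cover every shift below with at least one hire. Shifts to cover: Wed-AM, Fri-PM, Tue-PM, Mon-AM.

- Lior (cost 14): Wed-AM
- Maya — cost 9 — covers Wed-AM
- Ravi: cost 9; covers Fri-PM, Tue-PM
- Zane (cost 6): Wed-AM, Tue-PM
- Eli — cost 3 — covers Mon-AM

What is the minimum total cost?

Choose Ravi, Zane, and Eli: together they cover Wed-AM, Fri-PM, Tue-PM, Mon-AM — every shift.
Total cost: 9 + 6 + 3 = 18.

18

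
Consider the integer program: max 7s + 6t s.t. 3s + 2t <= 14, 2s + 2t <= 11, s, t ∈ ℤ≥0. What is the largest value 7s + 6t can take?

Relaxing integrality, the LP optimum is 36.00 at (s,t) = (3, 2.5), which is not an integer point.
(s,t)=(4,1): 3·4+2·1=14≤14, 2·4+2·1=10≤11, objective 34.
(s,t)=(3,2): 3·3+2·2=13≤14, 2·3+2·2=10≤11, objective 33.
(s,t)=(2,3): 3·2+2·3=12≤14, 2·2+2·3=10≤11, objective 32.
(s,t)=(4,0): 3·4+2·0=12≤14, 2·4+2·0=8≤11, objective 28.
No feasible integer point exceeds 34.

34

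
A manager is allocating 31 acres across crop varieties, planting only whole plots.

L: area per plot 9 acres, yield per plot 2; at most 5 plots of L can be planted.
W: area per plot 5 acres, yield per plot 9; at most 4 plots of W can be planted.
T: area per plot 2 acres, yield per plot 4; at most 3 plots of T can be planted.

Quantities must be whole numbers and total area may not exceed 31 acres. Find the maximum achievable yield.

48

4×W and 3×T: area 26 ≤ 31, yield 4·9 + 3·4 = 48.
4×W and 2×T: area 24 ≤ 31, yield 4·9 + 2·4 = 44.
Best is 48.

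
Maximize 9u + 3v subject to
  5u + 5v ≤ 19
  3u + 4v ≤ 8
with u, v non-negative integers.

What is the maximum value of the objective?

Relaxing integrality, the LP optimum is 24.00 at (u,v) = (2.67, 0), which is not an integer point.
(u,v)=(2,0): 5·2+5·0=10≤19, 3·2+4·0=6≤8, objective 18.
(u,v)=(1,1): 5·1+5·1=10≤19, 3·1+4·1=7≤8, objective 12.
No feasible integer point exceeds 18.

18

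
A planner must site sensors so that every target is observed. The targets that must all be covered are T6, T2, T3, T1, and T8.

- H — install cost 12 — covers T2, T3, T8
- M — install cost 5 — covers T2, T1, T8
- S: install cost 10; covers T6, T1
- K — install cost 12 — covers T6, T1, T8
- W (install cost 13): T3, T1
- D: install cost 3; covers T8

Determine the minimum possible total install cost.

22

The greedy cost-per-new-target heuristic would pick M, S, and H for 27, but a cheaper cover exists.
Choose H and S: together they cover T6, T2, T3, T1, T8 — every target.
Total install cost: 12 + 10 = 22.
No cover costs less than 22.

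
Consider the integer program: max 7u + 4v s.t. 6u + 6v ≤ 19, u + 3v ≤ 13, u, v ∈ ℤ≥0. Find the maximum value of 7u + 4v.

(u,v)=(3,0) is feasible, giving 21.
(u,v)=(2,1) is feasible, giving 18.
(u,v)=(2,0) is feasible, giving 14.
No feasible integer point exceeds 21.

21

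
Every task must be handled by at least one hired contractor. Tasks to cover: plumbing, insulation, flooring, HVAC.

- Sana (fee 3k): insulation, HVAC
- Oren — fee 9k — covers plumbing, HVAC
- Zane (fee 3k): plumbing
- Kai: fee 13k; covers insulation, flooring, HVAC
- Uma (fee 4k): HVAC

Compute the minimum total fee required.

16

Choose Zane and Kai: together they cover plumbing, insulation, flooring, HVAC — every task.
Total fee: 3 + 13 = 16.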